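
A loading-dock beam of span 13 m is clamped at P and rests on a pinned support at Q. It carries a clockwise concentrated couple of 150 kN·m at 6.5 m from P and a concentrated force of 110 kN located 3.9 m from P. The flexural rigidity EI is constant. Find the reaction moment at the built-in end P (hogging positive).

M_P = 236.5 kN·m

Release the roller at Q. Primary structure: cantilever fixed at P.
Deflection at Q on the released cantilever, summing each load's contribution:
  clockwise couple 150 at a = 6.5: M₀a(2L − a)/(2EI) = 9506/EI
  point load 110 at a = 3.9: Pa²(3L − a)/(6EI) = 9788/EI
  δ_0 = 19294/EI
Tip deflection under a unit load at Q: L³/(3EI) = 732.3/EI.
Compatibility at Q: δ_0 − R_Q·δ_{QQ} = 0, so R_Q = 19294/732.3 = 26.35 kN.
Moment equilibrium about P: M_P = Σ(load moments about P) − R_Q·L = 579 − 26.35×13 = 236.5 kN·m.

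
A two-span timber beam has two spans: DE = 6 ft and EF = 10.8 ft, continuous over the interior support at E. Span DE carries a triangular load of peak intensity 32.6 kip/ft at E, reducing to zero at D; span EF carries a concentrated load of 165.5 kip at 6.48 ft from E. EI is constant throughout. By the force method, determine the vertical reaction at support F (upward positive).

Release continuity at E by inserting a hinge; the redundant is the internal moment M_E. The primary structure is two simply-supported spans DE and EF.
Discontinuity in slope at E on the released structure — sum the simple-span end rotations:
  span DE: triangular load, peak 32.6: w₀L³/(45EI) = 156.5/EI
  span EF: point load 165.5 at a = 6.48: Pab(L + b)/(6LEI) = 1081/EI
  relative rotation θ_0 = (156.5 + 1081)/EI = 1237/EI
A unit hogging moment at E produces rotation L₁/(3EI) + L₂/(3EI) = 5.6/EI.
Compatibility: M_E·(L₁+L₂)/(3EI) = θ_0, giving M_E = 221 kip·ft (hogging).
Span EF, ΣM about F: R_E^{EF}·10.8 = 715 + 221, so R_E^{EF} = 86.66 kip and R_F = 165.5 − 86.66 = 78.84 kip.

R_F = 78.84 kip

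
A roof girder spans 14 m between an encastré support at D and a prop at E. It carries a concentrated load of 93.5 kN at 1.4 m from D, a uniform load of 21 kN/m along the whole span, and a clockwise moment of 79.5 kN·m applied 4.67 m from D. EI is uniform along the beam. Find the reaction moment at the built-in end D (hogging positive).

M_D = 639.6 kN·m

Remove the prop at E; the released (primary) structure is a cantilever built in at D.
Free-end deflection of the primary structure under the applied loading (downward +):
  point load 93.5 at a = 1.4: Pa²(3L − a)/(6EI) = 1240/EI
  UDL 21: wL⁴/(8EI) = 100842/EI
  clockwise couple 79.5 at a = 4.67: M₀a(2L − a)/(2EI) = 4331/EI
  δ_0 = 106413/EI
Tip deflection under a unit load at E: L³/(3EI) = 914.7/EI.
The prop prevents deflection at E: R_E = δ_0/δ_{EE} = 106413/914.7 = 116.3 kN.
Moment equilibrium about D: M_D = Σ(load moments about D) − R_E·L = 2268 − 116.3×14 = 639.6 kN·m.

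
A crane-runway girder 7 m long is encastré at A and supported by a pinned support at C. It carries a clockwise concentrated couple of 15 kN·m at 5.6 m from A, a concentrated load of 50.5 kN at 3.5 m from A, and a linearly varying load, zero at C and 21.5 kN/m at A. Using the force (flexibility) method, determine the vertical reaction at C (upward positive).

Release the roller at C. Primary structure: cantilever fixed at A.
Primary-structure tip deflection at C by superposition:
  clockwise couple 15 at a = 5.6: M₀a(2L − a)/(2EI) = 352.8/EI
  point load 50.5 at a = 3.5: Pa²(3L − a)/(6EI) = 1804/EI
  triangular load, peak 21.5 at the fixed end: w₀L⁴/(30EI) = 1721/EI
  δ_0 = 3878/EI
Flexibility coefficient — unit upward force at C: δ_{CC} = L³/(3EI) = 114.3/EI.
Compatibility at C: δ_0 − R_C·δ_{CC} = 0, so R_C = 3878/114.3 = 33.92 kN.

R_C = 33.92 kN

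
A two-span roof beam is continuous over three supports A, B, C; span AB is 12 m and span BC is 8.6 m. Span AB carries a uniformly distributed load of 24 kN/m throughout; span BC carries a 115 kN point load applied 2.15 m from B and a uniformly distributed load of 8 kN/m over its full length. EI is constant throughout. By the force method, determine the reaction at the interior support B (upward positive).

Take M_B as the redundant. Released structure: two simple spans AB and BC with a hinge at B.
Rotations at B on the released spans (each span's end-slope, ×1/EI):
  span AB: UDL 24: wL³/(24EI) = 1728/EI
  span BC: point load 115 at a = 2.15: Pab(L + b)/(6LEI) = 465.1/EI
  span BC: UDL 8: wL³/(24EI) = 212/EI
  relative rotation θ_0 = (1728 + 677.2)/EI = 2405/EI
A unit hogging moment at B produces rotation L₁/(3EI) + L₂/(3EI) = 6.867/EI.
Slope continuity at B: θ_0 = M_B·6.867/EI, so M_B = 2405/6.867 = 350.3 kN·m (hogging).
Span AB, ΣM about A with M_B applied at B: R_B^{AB}·12 = 1728 + 350.3, so R_B^{AB} = 173.2 kN and R_A = 288 − 173.2 = 114.8 kN.
Span BC, ΣM about C: R_B^{BC}·8.6 = 1038 + 350.3, so R_B^{BC} = 161.4 kN and R_C = 183.8 − 161.4 = 22.42 kN.
R_B = 173.2 + 161.4 = 334.6 kN.

R_B = 334.6 kN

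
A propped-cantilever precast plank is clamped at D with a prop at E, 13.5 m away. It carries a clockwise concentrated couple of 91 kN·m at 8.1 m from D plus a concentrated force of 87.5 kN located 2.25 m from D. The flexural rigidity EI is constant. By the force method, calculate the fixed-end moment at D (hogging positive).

M_D = 126.7 kN·m

Take the reaction at E as the redundant and release it; the primary structure is a cantilever fixed at D.
Downward deflection at the released point E due to the loads:
  clockwise couple 91 at a = 8.1: M₀a(2L − a)/(2EI) = 6966/EI
  point load 87.5 at a = 2.25: Pa²(3L − a)/(6EI) = 2824/EI
  δ_0 = 9790/EI
Flexibility coefficient — unit upward force at E: δ_{EE} = L³/(3EI) = 820.1/EI.
The prop prevents deflection at E: R_E = δ_0/δ_{EE} = 9790/820.1 = 11.94 kN.
Moment equilibrium about D: M_D = Σ(load moments about D) − R_E·L = 287.9 − 11.94×13.5 = 126.7 kN·m.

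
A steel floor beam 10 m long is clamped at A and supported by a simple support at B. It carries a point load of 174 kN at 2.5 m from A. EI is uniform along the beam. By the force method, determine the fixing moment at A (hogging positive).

Release the roller at B. Primary structure: cantilever fixed at A.
Deflection at B on the released cantilever, summing each load's contribution:
  point load 174 at a = 2.5: Pa²(3L − a)/(6EI) = 4984/EI
Tip deflection under a unit load at B: L³/(3EI) = 333.3/EI.
Compatibility at B: δ_0 − R_B·δ_{BB} = 0, so R_B = 4984/333.3 = 14.95 kN.
Moment equilibrium about A: M_A = Σ(load moments about A) − R_B·L = 435 − 14.95×10 = 285.5 kN·m.

M_A = 285.5 kN·m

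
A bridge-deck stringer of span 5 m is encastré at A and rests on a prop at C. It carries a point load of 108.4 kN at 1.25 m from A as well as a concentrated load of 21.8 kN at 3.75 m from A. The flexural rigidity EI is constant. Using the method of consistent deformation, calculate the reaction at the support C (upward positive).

R_C = 23.11 kN

Take the reaction at C as the redundant and release it; the primary structure is a cantilever fixed at A.
Deflection at C on the released cantilever, summing each load's contribution:
  point load 108.4 at a = 1.25: Pa²(3L − a)/(6EI) = 388.2/EI
  point load 21.8 at a = 3.75: Pa²(3L − a)/(6EI) = 574.8/EI
  δ_0 = 963/EI
Flexibility coefficient — unit upward force at C: δ_{CC} = L³/(3EI) = 41.67/EI.
The prop prevents deflection at C: R_C = δ_0/δ_{CC} = 963/41.67 = 23.11 kN.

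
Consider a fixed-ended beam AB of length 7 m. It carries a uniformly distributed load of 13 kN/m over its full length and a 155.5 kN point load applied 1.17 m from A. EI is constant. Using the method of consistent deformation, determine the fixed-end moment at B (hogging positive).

M_B = 78.41 kN·m

Release both end moments; the primary structure is a simply-supported span AB with redundants M_A and M_B.
Simple-span end rotations at A and B under the given loads:
  at A: UDL 13: wL³/(24EI) = 185.8/EI
  at B: UDL 13: wL³/(24EI) = 185.8/EI
  at A: point load 155.5 at a = 1.17: Pab(L + b)/(6LEI) = 324/EI
  at B: point load 155.5 at a = 1.17: Pab(L + a)/(6LEI) = 206.3/EI
  θ_A0 = 509.8/EI,  θ_B0 = 392.1/EI
Flexibility coefficients: a unit moment at one end gives L/(3EI) there and L/(6EI) at the far end, so f₁₁ = f₂₂ = 2.333/EI and f₁₂ = f₂₁ = 1.167/EI.
Compatibility — zero rotation at each built-in end:
  2.333 M_A + 1.167 M_B = 509.8
  1.167 M_A + 2.333 M_B = 392.1
Solving the pair gives M_A = 179.3 kN·m and M_B = 78.41 kN·m (hogging).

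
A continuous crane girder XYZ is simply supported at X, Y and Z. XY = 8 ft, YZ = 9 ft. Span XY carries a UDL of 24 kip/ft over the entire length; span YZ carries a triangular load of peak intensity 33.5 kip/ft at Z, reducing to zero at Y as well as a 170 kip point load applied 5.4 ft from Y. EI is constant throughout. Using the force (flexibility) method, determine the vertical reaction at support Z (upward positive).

Release continuity at Y by inserting a hinge; the redundant is the internal moment M_Y. The primary structure is two simply-supported spans XY and YZ.
End slopes at the hinge Y, treating each span as simply supported:
  span XY: UDL 24: wL³/(24EI) = 512/EI
  span YZ: triangular load, peak 33.5: 7w₀L³/(360EI) = 474.9/EI
  span YZ: point load 170 at a = 5.4: Pab(L + b)/(6LEI) = 771.1/EI
  relative rotation θ_0 = (512 + 1246)/EI = 1758/EI
A unit hogging moment at Y produces rotation L₁/(3EI) + L₂/(3EI) = 5.667/EI.
Slope continuity at Y: θ_0 = M_Y·5.667/EI, so M_Y = 1758/5.667 = 310.2 kip·ft (hogging).
Span YZ, ΣM about Z: R_Y^{YZ}·9 = 1064 + 310.2, so R_Y^{YZ} = 152.7 kip and R_Z = 320.8 − 152.7 = 168 kip.

R_Z = 168 kip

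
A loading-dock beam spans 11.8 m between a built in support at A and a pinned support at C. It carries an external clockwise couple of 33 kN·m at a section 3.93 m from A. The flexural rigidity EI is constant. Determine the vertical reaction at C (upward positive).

R_C = 2.329 kN

Release the roller at C. Primary structure: cantilever fixed at A.
Deflection at C on the released cantilever, summing each load's contribution:
  clockwise couple 33 at a = 3.93: M₀a(2L − a)/(2EI) = 1276/EI
Tip deflection under a unit load at C: L³/(3EI) = 547.7/EI.
The prop prevents deflection at C: R_C = δ_0/δ_{CC} = 1276/547.7 = 2.329 kN.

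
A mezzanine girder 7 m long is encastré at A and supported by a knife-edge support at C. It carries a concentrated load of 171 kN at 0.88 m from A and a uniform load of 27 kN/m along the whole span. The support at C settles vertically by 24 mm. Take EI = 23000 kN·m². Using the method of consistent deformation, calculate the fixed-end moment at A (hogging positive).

M_A = 322.5 kN·m

Take the reaction at C as the redundant and release it; the primary structure is a cantilever fixed at A.
Primary-structure tip deflection at C by superposition:
  point load 171 at a = 0.88: Pa²(3L − a)/(6EI) = 444.1/EI
  UDL 27: wL⁴/(8EI) = 8103/EI
  δ_0 = 8547/EI
Flexibility coefficient — unit upward force at C: δ_{CC} = L³/(3EI) = 114.3/EI.
With EI = 23000 kN·m²: δ_0 = 0.37163 m and δ_{CC} = 0.004971 m/kN.
Compatibility — the beam at C must follow the support down by 0.024 m: δ_0 − R_C·δ_{CC} = 0.024, so R_C = (0.37163 − 0.024)/0.004971 = 69.93 kN.
Moment equilibrium about A: M_A = Σ(load moments about A) − R_C·L = 812 − 69.93×7 = 322.5 kN·m.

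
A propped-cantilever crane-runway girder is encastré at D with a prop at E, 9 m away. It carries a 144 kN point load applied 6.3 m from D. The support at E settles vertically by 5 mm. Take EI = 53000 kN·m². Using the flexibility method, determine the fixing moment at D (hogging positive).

M_D = 186.7 kN·m

Remove the prop at E; the released (primary) structure is a cantilever built in at D.
Downward deflection at the released point E due to the loads:
  point load 144 at a = 6.3: Pa²(3L − a)/(6EI) = 19718/EI
Tip deflection under a unit load at E: L³/(3EI) = 243/EI.
With EI = 53000 kN·m²: δ_0 = 0.37204 m and δ_{EE} = 0.004585 m/kN.
Compatibility — the beam at E must follow the support down by 0.005 m: δ_0 − R_E·δ_{EE} = 0.005, so R_E = (0.37204 − 0.005)/0.004585 = 80.05 kN.
Moment equilibrium about D: M_D = Σ(load moments about D) − R_E·L = 907.2 − 80.05×9 = 186.7 kN·m.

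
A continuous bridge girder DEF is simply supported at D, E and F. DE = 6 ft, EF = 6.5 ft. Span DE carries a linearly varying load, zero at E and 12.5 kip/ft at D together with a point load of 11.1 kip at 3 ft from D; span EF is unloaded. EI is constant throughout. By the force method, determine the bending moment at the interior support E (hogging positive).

Insert a hinge at E; M_E is the redundant, and each span becomes simply supported.
End slopes at the hinge E, treating each span as simply supported:
  span DE: triangular load, peak 12.5: 7w₀L³/(360EI) = 52.5/EI
  span DE: point load 11.1 at a = 3: Pab(L + a)/(6LEI) = 24.98/EI
  relative rotation θ_0 = (77.47 + 0)/EI = 77.47/EI
A unit hogging moment at E produces rotation L₁/(3EI) + L₂/(3EI) = 4.167/EI.
Compatibility: M_E·(L₁+L₂)/(3EI) = θ_0, giving M_E = 18.59 kip·ft (hogging).

M_E = 18.59 kip·ft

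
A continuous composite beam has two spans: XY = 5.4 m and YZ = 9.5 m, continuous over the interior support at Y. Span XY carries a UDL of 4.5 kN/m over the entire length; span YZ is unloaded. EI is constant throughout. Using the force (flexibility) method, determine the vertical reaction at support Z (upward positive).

Insert a hinge at Y; M_Y is the redundant, and each span becomes simply supported.
Rotations at Y on the released spans (each span's end-slope, ×1/EI):
  span XY: UDL 4.5: wL³/(24EI) = 29.52/EI
  relative rotation θ_0 = (29.52 + 0)/EI = 29.52/EI
A unit hogging moment at Y produces rotation L₁/(3EI) + L₂/(3EI) = 4.967/EI.
Slope continuity at Y: θ_0 = M_Y·4.967/EI, so M_Y = 29.52/4.967 = 5.945 kN·m (hogging).
Span YZ, ΣM about Z: R_Y^{YZ}·9.5 = 0 + 5.945, so R_Y^{YZ} = 0.6257 kN and R_Z = 0 − 0.6257 = -0.6257 kN.

R_Z = -0.6257 kN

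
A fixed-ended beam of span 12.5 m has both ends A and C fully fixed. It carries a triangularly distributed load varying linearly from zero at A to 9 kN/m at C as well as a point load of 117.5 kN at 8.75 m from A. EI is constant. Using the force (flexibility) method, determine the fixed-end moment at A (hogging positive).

M_A = 139.4 kN·m

Take the two fixed-end moments M_A, M_C as redundants; the released structure is the simple span AC.
End rotations of the released simple span under the applied load (×1/EI):
  at A: triangular load, peak 9: 7w₀L³/(360EI) = 341.8/EI
  at C: triangular load, peak 9: w₀L³/(45EI) = 390.6/EI
  at A: point load 117.5 at a = 8.75: Pab(L + b)/(6LEI) = 835.4/EI
  at C: point load 117.5 at a = 8.75: Pab(L + a)/(6LEI) = 1092/EI
  θ_A0 = 1177/EI,  θ_C0 = 1483/EI
Flexibility coefficients: a unit moment at one end gives L/(3EI) there and L/(6EI) at the far end, so f₁₁ = f₂₂ = 4.167/EI and f₁₂ = f₂₁ = 2.083/EI.
Compatibility — zero rotation at each built-in end:
  4.167 M_A + 2.083 M_C = 1177
  2.083 M_A + 4.167 M_C = 1483
Solving the pair gives M_A = 139.4 kN·m and M_C = 286.2 kN·m (hogging).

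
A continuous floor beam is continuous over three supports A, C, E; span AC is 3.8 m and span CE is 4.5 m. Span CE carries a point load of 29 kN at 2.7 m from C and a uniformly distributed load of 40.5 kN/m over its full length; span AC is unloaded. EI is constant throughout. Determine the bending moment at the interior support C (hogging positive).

M_C = 67.47 kN·m

Insert a hinge at C; M_C is the redundant, and each span becomes simply supported.
Rotations at C on the released spans (each span's end-slope, ×1/EI):
  span CE: point load 29 at a = 2.7: Pab(L + b)/(6LEI) = 32.89/EI
  span CE: UDL 40.5: wL³/(24EI) = 153.8/EI
  relative rotation θ_0 = (0 + 186.7)/EI = 186.7/EI
A unit hogging moment at C produces rotation L₁/(3EI) + L₂/(3EI) = 2.767/EI.
Slope continuity at C: θ_0 = M_C·2.767/EI, so M_C = 186.7/2.767 = 67.47 kN·m (hogging).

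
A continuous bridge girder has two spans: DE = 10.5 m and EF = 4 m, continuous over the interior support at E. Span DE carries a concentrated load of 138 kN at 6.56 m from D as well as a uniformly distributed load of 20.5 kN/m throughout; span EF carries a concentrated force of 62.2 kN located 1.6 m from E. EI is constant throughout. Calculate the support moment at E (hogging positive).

M_E = 417.6 kN·m

Take M_E as the redundant. Released structure: two simple spans DE and EF with a hinge at E.
Discontinuity in slope at E on the released structure — sum the simple-span end rotations:
  span DE: point load 138 at a = 6.56: Pab(L + a)/(6LEI) = 965.9/EI
  span DE: UDL 20.5: wL³/(24EI) = 988.8/EI
  span EF: point load 62.2 at a = 1.6: Pab(L + b)/(6LEI) = 63.69/EI
  relative rotation θ_0 = (1955 + 63.69)/EI = 2018/EI
A unit hogging moment at E produces rotation L₁/(3EI) + L₂/(3EI) = 4.833/EI.
Compatibility: M_E·(L₁+L₂)/(3EI) = θ_0, giving M_E = 417.6 kN·m (hogging).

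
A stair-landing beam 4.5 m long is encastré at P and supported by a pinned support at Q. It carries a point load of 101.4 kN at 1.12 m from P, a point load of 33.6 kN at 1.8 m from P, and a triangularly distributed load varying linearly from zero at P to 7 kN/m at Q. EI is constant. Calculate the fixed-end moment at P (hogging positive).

M_P = 112 kN·m

Release the roller at Q. Primary structure: cantilever fixed at P.
Free-end deflection of the primary structure under the applied loading (downward +):
  point load 101.4 at a = 1.12: Pa²(3L − a)/(6EI) = 262.4/EI
  point load 33.6 at a = 1.8: Pa²(3L − a)/(6EI) = 212.3/EI
  triangular load, peak 7 at the free end: 11w₀L⁴/(120EI) = 263.1/EI
  δ_0 = 737.9/EI
Tip deflection under a unit load at Q: L³/(3EI) = 30.38/EI.
Compatibility at Q: δ_0 − R_Q·δ_{QQ} = 0, so R_Q = 737.9/30.38 = 24.29 kN.
Moment equilibrium about P: M_P = Σ(load moments about P) − R_Q·L = 221.3 − 24.29×4.5 = 112 kN·m.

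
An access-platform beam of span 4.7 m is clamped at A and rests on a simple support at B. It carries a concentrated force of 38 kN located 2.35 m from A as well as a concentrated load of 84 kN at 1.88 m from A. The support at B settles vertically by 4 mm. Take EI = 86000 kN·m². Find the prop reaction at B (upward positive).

Choose R_B as the redundant. The primary structure is the cantilever fixed at A.
Deflection at B on the released cantilever, summing each load's contribution:
  point load 38 at a = 2.35: Pa²(3L − a)/(6EI) = 411/EI
  point load 84 at a = 1.88: Pa²(3L − a)/(6EI) = 604.7/EI
  δ_0 = 1016/EI
Flexibility coefficient — unit upward force at B: δ_{BB} = L³/(3EI) = 34.61/EI.
With EI = 86000 kN·m²: δ_0 = 0.01181 m and δ_{BB} = 0.000402 m/kN.
Compatibility — the beam at B must follow the support down by 0.004 m: δ_0 − R_B·δ_{BB} = 0.004, so R_B = (0.01181 − 0.004)/0.000402 = 19.41 kN.

R_B = 19.41 kN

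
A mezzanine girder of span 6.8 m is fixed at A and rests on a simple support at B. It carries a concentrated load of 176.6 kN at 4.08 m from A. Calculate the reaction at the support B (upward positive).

Choose R_B as the redundant. The primary structure is the cantilever fixed at A.
Free-end deflection of the primary structure under the applied loading (downward +):
  point load 176.6 at a = 4.08: Pa²(3L − a)/(6EI) = 7996/EI
Flexibility coefficient — unit upward force at B: δ_{BB} = L³/(3EI) = 104.8/EI.
The prop prevents deflection at B: R_B = δ_0/δ_{BB} = 7996/104.8 = 76.29 kN.

R_B = 76.29 kN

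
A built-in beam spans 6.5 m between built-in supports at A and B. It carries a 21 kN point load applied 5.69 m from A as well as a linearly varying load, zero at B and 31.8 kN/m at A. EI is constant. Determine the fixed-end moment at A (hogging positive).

Take the two fixed-end moments M_A, M_B as redundants; the released structure is the simple span AB.
On the primary (simply-supported) span, the end slopes from the loading are:
  at A: point load 21 at a = 5.69: Pab(L + b)/(6LEI) = 18.14/EI
  at B: point load 21 at a = 5.69: Pab(L + a)/(6LEI) = 30.25/EI
  at A: triangular load, peak 31.8: w₀L³/(45EI) = 194.1/EI
  at B: triangular load, peak 31.8: 7w₀L³/(360EI) = 169.8/EI
  θ_A0 = 212.2/EI,  θ_B0 = 200.1/EI
Flexibility coefficients: a unit moment at one end gives L/(3EI) there and L/(6EI) at the far end, so f₁₁ = f₂₂ = 2.167/EI and f₁₂ = f₂₁ = 1.083/EI.
Compatibility — zero rotation at each built-in end:
  2.167 M_A + 1.083 M_B = 212.2
  1.083 M_A + 2.167 M_B = 200.1
Solving the pair gives M_A = 69.03 kN·m and M_B = 57.82 kN·m (hogging).

M_A = 69.03 kN·m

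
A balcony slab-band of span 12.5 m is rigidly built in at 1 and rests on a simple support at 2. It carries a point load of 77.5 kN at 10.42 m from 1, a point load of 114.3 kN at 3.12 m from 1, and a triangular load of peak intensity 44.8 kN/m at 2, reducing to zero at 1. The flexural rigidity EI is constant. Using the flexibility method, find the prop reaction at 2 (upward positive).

Remove the prop at 2; the released (primary) structure is a cantilever built in at 1.
Primary-structure tip deflection at 2 by superposition:
  point load 77.5 at a = 10.42: Pa²(3L − a)/(6EI) = 37978/EI
  point load 114.3 at a = 3.12: Pa²(3L − a)/(6EI) = 6375/EI
  triangular load, peak 44.8 at the free end: 11w₀L⁴/(120EI) = 100260/EI
  δ_0 = 144614/EI
Flexibility coefficient — unit upward force at 2: δ_{22} = L³/(3EI) = 651/EI.
The prop prevents deflection at 2: R_2 = δ_0/δ_{22} = 144614/651 = 222.1 kN.

R_2 = 222.1 kN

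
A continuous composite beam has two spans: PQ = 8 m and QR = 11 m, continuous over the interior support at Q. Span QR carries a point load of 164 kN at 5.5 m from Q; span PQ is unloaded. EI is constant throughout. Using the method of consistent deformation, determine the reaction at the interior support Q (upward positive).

Insert a hinge at Q; M_Q is the redundant, and each span becomes simply supported.
Rotations at Q on the released spans (each span's end-slope, ×1/EI):
  span QR: point load 164 at a = 5.5: Pab(L + b)/(6LEI) = 1240/EI
  relative rotation θ_0 = (0 + 1240)/EI = 1240/EI
A unit hogging moment at Q produces rotation L₁/(3EI) + L₂/(3EI) = 6.333/EI.
Slope continuity at Q: θ_0 = M_Q·6.333/EI, so M_Q = 1240/6.333 = 195.8 kN·m (hogging).
Span PQ, ΣM about P with M_Q applied at Q: R_Q^{PQ}·8 = 0 + 195.8, so R_Q^{PQ} = 24.48 kN and R_P = 0 − 24.48 = -24.48 kN.
Span QR, ΣM about R: R_Q^{QR}·11 = 902 + 195.8, so R_Q^{QR} = 99.8 kN and R_R = 164 − 99.8 = 64.2 kN.
R_Q = 24.48 + 99.8 = 124.3 kN.

R_Q = 124.3 kN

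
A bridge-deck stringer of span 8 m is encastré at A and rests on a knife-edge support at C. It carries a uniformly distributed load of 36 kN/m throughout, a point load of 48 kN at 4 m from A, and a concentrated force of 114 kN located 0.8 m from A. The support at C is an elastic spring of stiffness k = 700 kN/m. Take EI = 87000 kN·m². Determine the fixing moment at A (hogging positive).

Release the roller at C. Primary structure: cantilever fixed at A.
Deflection at C on the released cantilever, summing each load's contribution:
  UDL 36: wL⁴/(8EI) = 18432/EI
  point load 48 at a = 4: Pa²(3L − a)/(6EI) = 2560/EI
  point load 114 at a = 0.8: Pa²(3L − a)/(6EI) = 282.1/EI
  δ_0 = 21274/EI
Flexibility coefficient — unit upward force at C: δ_{CC} = L³/(3EI) = 170.7/EI.
With EI = 87000 kN·m²: δ_0 = 0.24453 m and δ_{CC} = 0.001962 m/kN.
Compatibility — the spring shortens by R_C/k under the reaction it provides: δ_0 − R_C·δ_{CC} = R_C/k. With 1/k = 0.001429 m/kN, R_C = δ_0 / (δ_{CC} + 1/k) = 0.24453 / (0.001962 + 0.001429) = 72.13 kN.
Moment equilibrium about A: M_A = Σ(load moments about A) − R_C·L = 1435 − 72.13×8 = 858.2 kN·m.

M_A = 858.2 kN·m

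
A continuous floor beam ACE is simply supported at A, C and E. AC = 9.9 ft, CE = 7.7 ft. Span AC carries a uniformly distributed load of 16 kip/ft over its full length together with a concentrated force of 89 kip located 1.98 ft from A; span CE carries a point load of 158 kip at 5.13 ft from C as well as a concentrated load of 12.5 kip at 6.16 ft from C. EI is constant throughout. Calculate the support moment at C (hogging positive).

Insert a hinge at C; M_C is the redundant, and each span becomes simply supported.
End slopes at the hinge C, treating each span as simply supported:
  span AC: UDL 16: wL³/(24EI) = 646.9/EI
  span AC: point load 89 at a = 1.98: Pab(L + a)/(6LEI) = 279.1/EI
  span CE: point load 158 at a = 5.13: Pab(L + b)/(6LEI) = 463.1/EI
  span CE: point load 12.5 at a = 6.16: Pab(L + b)/(6LEI) = 23.72/EI
  relative rotation θ_0 = (926 + 486.8)/EI = 1413/EI
A unit hogging moment at C produces rotation L₁/(3EI) + L₂/(3EI) = 5.867/EI.
Slope continuity at C: θ_0 = M_C·5.867/EI, so M_C = 1413/5.867 = 240.8 kip·ft (hogging).

M_C = 240.8 kip·ft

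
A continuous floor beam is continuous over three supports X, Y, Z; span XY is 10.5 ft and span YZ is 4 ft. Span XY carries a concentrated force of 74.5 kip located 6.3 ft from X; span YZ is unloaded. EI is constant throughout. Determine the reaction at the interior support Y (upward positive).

Take M_Y as the redundant. Released structure: two simple spans XY and YZ with a hinge at Y.
End slopes at the hinge Y, treating each span as simply supported:
  span XY: point load 74.5 at a = 6.3: Pab(L + a)/(6LEI) = 525.7/EI
  relative rotation θ_0 = (525.7 + 0)/EI = 525.7/EI
A unit hogging moment at Y produces rotation L₁/(3EI) + L₂/(3EI) = 4.833/EI.
Slope continuity at Y: θ_0 = M_Y·4.833/EI, so M_Y = 525.7/4.833 = 108.8 kip·ft (hogging).
Span XY, ΣM about X with M_Y applied at Y: R_Y^{XY}·10.5 = 469.4 + 108.8, so R_Y^{XY} = 55.06 kip and R_X = 74.5 − 55.06 = 19.44 kip.
Span YZ, ΣM about Z: R_Y^{YZ}·4 = 0 + 108.8, so R_Y^{YZ} = 27.19 kip and R_Z = 0 − 27.19 = -27.19 kip.
R_Y = 55.06 + 27.19 = 82.25 kip.

R_Y = 82.25 kip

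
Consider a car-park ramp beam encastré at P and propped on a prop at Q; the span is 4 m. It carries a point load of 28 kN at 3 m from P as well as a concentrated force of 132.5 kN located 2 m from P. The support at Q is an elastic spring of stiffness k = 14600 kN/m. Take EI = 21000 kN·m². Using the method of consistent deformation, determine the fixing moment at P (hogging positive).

M_P = 127.4 kN·m

Remove the prop at Q; the released (primary) structure is a cantilever built in at P.
Deflection at Q on the released cantilever, summing each load's contribution:
  point load 28 at a = 3: Pa²(3L − a)/(6EI) = 378/EI
  point load 132.5 at a = 2: Pa²(3L − a)/(6EI) = 883.3/EI
  δ_0 = 1261/EI
Tip deflection under a unit load at Q: L³/(3EI) = 21.33/EI.
With EI = 21000 kN·m²: δ_0 = 0.060063 m and δ_{QQ} = 0.001016 m/kN.
Compatibility — the spring shortens by R_Q/k under the reaction it provides: δ_0 − R_Q·δ_{QQ} = R_Q/k. With 1/k = 0.000068 m/kN, R_Q = δ_0 / (δ_{QQ} + 1/k) = 0.060063 / (0.001016 + 0.000068) = 55.39 kN.
Moment equilibrium about P: M_P = Σ(load moments about P) − R_Q·L = 349 − 55.39×4 = 127.4 kN·m.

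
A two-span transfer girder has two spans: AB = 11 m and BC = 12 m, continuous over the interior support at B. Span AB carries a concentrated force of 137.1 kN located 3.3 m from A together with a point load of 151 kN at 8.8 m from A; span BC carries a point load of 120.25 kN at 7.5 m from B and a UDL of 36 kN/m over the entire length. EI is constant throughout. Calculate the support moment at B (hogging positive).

Release continuity at B by inserting a hinge; the redundant is the internal moment M_B. The primary structure is two simply-supported spans AB and BC.
Rotations at B on the released spans (each span's end-slope, ×1/EI):
  span AB: point load 137.1 at a = 3.3: Pab(L + a)/(6LEI) = 754.8/EI
  span AB: point load 151 at a = 8.8: Pab(L + a)/(6LEI) = 877/EI
  span BC: point load 120.25 at a = 7.5: Pab(L + b)/(6LEI) = 930.1/EI
  span BC: UDL 36: wL³/(24EI) = 2592/EI
  relative rotation θ_0 = (1632 + 3522)/EI = 5154/EI
A unit hogging moment at B produces rotation L₁/(3EI) + L₂/(3EI) = 7.667/EI.
Compatibility: M_B·(L₁+L₂)/(3EI) = θ_0, giving M_B = 672.2 kN·m (hogging).

M_B = 672.2 kN·m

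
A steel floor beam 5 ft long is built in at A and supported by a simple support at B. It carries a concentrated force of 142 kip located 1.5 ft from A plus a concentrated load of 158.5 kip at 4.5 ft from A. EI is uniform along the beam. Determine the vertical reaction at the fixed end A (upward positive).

Remove the prop at B; the released (primary) structure is a cantilever built in at A.
Free-end deflection of the primary structure under the applied loading (downward +):
  point load 142 at a = 1.5: Pa²(3L − a)/(6EI) = 718.9/EI
  point load 158.5 at a = 4.5: Pa²(3L − a)/(6EI) = 5617/EI
  δ_0 = 6336/EI
Tip deflection under a unit load at B: L³/(3EI) = 41.67/EI.
The prop prevents deflection at B: R_B = δ_0/δ_{BB} = 6336/41.67 = 152.1 kip.
Vertical equilibrium: R_A = ΣP − R_B = 300.5 − 152.1 = 148.4 kip.

R_A = 148.4 kip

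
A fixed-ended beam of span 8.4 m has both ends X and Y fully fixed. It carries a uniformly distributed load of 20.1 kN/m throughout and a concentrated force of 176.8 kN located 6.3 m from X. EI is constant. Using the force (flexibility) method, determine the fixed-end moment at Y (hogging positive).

M_Y = 327 kN·m

Take the two fixed-end moments M_X, M_Y as redundants; the released structure is the simple span XY.
On the primary (simply-supported) span, the end slopes from the loading are:
  at X: UDL 20.1: wL³/(24EI) = 496.4/EI
  at Y: UDL 20.1: wL³/(24EI) = 496.4/EI
  at X: point load 176.8 at a = 6.3: Pab(L + b)/(6LEI) = 487.3/EI
  at Y: point load 176.8 at a = 6.3: Pab(L + a)/(6LEI) = 682.2/EI
  θ_X0 = 983.7/EI,  θ_Y0 = 1179/EI
Flexibility coefficients: a unit moment at one end gives L/(3EI) there and L/(6EI) at the far end, so f₁₁ = f₂₂ = 2.8/EI and f₁₂ = f₂₁ = 1.4/EI.
Compatibility — zero rotation at each built-in end:
  2.8 M_X + 1.4 M_Y = 983.7
  1.4 M_X + 2.8 M_Y = 1179
Solving the pair gives M_X = 187.8 kN·m and M_Y = 327 kN·m (hogging).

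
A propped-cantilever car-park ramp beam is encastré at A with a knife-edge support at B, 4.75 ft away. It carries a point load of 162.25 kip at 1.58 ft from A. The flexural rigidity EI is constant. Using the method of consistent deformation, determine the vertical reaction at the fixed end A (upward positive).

R_A = 138.3 kip

Take the reaction at B as the redundant and release it; the primary structure is a cantilever fixed at A.
Downward deflection at the released point B due to the loads:
  point load 162.25 at a = 1.58: Pa²(3L − a)/(6EI) = 855.3/EI
Flexibility coefficient — unit upward force at B: δ_{BB} = L³/(3EI) = 35.72/EI.
Compatibility at B: δ_0 − R_B·δ_{BB} = 0, so R_B = 855.3/35.72 = 23.94 kip.
Vertical equilibrium: R_A = ΣP − R_B = 162.2 − 23.94 = 138.3 kip.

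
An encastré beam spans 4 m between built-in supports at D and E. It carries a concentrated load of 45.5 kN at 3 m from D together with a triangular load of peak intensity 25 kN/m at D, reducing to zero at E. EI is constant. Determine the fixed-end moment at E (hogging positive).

Take the two fixed-end moments M_D, M_E as redundants; the released structure is the simple span DE.
End rotations of the released simple span under the applied load (×1/EI):
  at D: point load 45.5 at a = 3: Pab(L + b)/(6LEI) = 28.44/EI
  at E: point load 45.5 at a = 3: Pab(L + a)/(6LEI) = 39.81/EI
  at D: triangular load, peak 25: w₀L³/(45EI) = 35.56/EI
  at E: triangular load, peak 25: 7w₀L³/(360EI) = 31.11/EI
  θ_D0 = 63.99/EI,  θ_E0 = 70.92/EI
Flexibility coefficients: a unit moment at one end gives L/(3EI) there and L/(6EI) at the far end, so f₁₁ = f₂₂ = 1.333/EI and f₁₂ = f₂₁ = 0.6667/EI.
Compatibility — zero rotation at each built-in end:
  1.333 M_D + 0.6667 M_E = 63.99
  0.6667 M_D + 1.333 M_E = 70.92
Solving the pair gives M_D = 28.53 kN·m and M_E = 38.93 kN·m (hogging).

M_E = 38.93 kN·m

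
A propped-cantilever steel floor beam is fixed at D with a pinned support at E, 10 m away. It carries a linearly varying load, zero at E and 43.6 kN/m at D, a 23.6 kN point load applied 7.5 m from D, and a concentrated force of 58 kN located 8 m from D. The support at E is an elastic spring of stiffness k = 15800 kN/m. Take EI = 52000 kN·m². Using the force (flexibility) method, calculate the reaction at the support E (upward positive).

Choose R_E as the redundant. The primary structure is the cantilever fixed at D.
Downward deflection at the released point E due to the loads:
  triangular load, peak 43.6 at the fixed end: w₀L⁴/(30EI) = 14533/EI
  point load 23.6 at a = 7.5: Pa²(3L − a)/(6EI) = 4978/EI
  point load 58 at a = 8: Pa²(3L − a)/(6EI) = 13611/EI
  δ_0 = 33122/EI
Tip deflection under a unit load at E: L³/(3EI) = 333.3/EI.
With EI = 52000 kN·m²: δ_0 = 0.63696 m and δ_{EE} = 0.00641 m/kN.
Compatibility — the spring shortens by R_E/k under the reaction it provides: δ_0 − R_E·δ_{EE} = R_E/k. With 1/k = 0.000063 m/kN, R_E = δ_0 / (δ_{EE} + 1/k) = 0.63696 / (0.00641 + 0.000063) = 98.39 kN.

R_E = 98.39 kN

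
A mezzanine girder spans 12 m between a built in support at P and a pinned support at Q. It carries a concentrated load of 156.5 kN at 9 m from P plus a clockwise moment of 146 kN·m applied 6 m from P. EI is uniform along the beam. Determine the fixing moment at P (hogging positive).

M_P = 201.8 kN·m

Release the roller at Q. Primary structure: cantilever fixed at P.
Deflection at Q on the released cantilever, summing each load's contribution:
  point load 156.5 at a = 9: Pa²(3L − a)/(6EI) = 57044/EI
  clockwise couple 146 at a = 6: M₀a(2L − a)/(2EI) = 7884/EI
  δ_0 = 64928/EI
Tip deflection under a unit load at Q: L³/(3EI) = 576/EI.
The prop prevents deflection at Q: R_Q = δ_0/δ_{QQ} = 64928/576 = 112.7 kN.
Moment equilibrium about P: M_P = Σ(load moments about P) − R_Q·L = 1554 − 112.7×12 = 201.8 kN·m.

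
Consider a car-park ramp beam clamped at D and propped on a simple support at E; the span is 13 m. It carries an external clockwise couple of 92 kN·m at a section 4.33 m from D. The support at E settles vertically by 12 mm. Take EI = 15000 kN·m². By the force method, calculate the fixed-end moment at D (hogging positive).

M_D = 18.58 kN·m

Release the roller at E. Primary structure: cantilever fixed at D.
Primary-structure tip deflection at E by superposition:
  clockwise couple 92 at a = 4.33: M₀a(2L − a)/(2EI) = 4316/EI
Flexibility coefficient — unit upward force at E: δ_{EE} = L³/(3EI) = 732.3/EI.
With EI = 15000 kN·m²: δ_0 = 0.28775 m and δ_{EE} = 0.048822 m/kN.
Compatibility — the beam at E must follow the support down by 0.012 m: δ_0 − R_E·δ_{EE} = 0.012, so R_E = (0.28775 − 0.012)/0.048822 = 5.648 kN.
Moment equilibrium about D: M_D = Σ(load moments about D) − R_E·L = 92 − 5.648×13 = 18.58 kN·m.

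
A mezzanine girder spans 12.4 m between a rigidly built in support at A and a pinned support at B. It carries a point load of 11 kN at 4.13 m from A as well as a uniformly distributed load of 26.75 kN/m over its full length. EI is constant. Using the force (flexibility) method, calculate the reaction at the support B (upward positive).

Release the roller at B. Primary structure: cantilever fixed at A.
Free-end deflection of the primary structure under the applied loading (downward +):
  point load 11 at a = 4.13: Pa²(3L − a)/(6EI) = 1034/EI
  UDL 26.75: wL⁴/(8EI) = 79053/EI
  δ_0 = 80088/EI
Tip deflection under a unit load at B: L³/(3EI) = 635.5/EI.
The prop prevents deflection at B: R_B = δ_0/δ_{BB} = 80088/635.5 = 126 kN.

R_B = 126 kN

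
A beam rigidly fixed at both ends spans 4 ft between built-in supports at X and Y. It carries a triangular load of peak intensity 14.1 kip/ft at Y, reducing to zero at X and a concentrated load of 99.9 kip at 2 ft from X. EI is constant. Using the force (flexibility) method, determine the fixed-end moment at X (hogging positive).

M_X = 57.47 kip·ft

Release both end moments; the primary structure is a simply-supported span XY with redundants M_X and M_Y.
End rotations of the released simple span under the applied load (×1/EI):
  at X: triangular load, peak 14.1: 7w₀L³/(360EI) = 17.55/EI
  at Y: triangular load, peak 14.1: w₀L³/(45EI) = 20.05/EI
  at X: point load 99.9 at a = 2: Pab(L + b)/(6LEI) = 99.9/EI
  at Y: point load 99.9 at a = 2: Pab(L + a)/(6LEI) = 99.9/EI
  θ_X0 = 117.4/EI,  θ_Y0 = 120/EI
Flexibility coefficients: a unit moment at one end gives L/(3EI) there and L/(6EI) at the far end, so f₁₁ = f₂₂ = 1.333/EI and f₁₂ = f₂₁ = 0.6667/EI.
Compatibility — zero rotation at each built-in end:
  1.333 M_X + 0.6667 M_Y = 117.4
  0.6667 M_X + 1.333 M_Y = 120
Solving the pair gives M_X = 57.47 kip·ft and M_Y = 61.23 kip·ft (hogging).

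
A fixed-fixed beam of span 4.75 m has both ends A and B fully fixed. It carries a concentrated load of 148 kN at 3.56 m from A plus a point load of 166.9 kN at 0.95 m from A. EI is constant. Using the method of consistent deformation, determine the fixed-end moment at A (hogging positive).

Take the two fixed-end moments M_A, M_B as redundants; the released structure is the simple span AB.
Simple-span end rotations at A and B under the given loads:
  at A: point load 148 at a = 3.56: Pab(L + b)/(6LEI) = 130.7/EI
  at B: point load 148 at a = 3.56: Pab(L + a)/(6LEI) = 182.8/EI
  at A: point load 166.9 at a = 0.95: Pab(L + b)/(6LEI) = 180.8/EI
  at B: point load 166.9 at a = 0.95: Pab(L + a)/(6LEI) = 120.5/EI
  θ_A0 = 311.4/EI,  θ_B0 = 303.3/EI
Flexibility coefficients: a unit moment at one end gives L/(3EI) there and L/(6EI) at the far end, so f₁₁ = f₂₂ = 1.583/EI and f₁₂ = f₂₁ = 0.7917/EI.
Compatibility — zero rotation at each built-in end:
  1.583 M_A + 0.7917 M_B = 311.4
  0.7917 M_A + 1.583 M_B = 303.3
Solving the pair gives M_A = 134.5 kN·m and M_B = 124.3 kN·m (hogging).

M_A = 134.5 kN·m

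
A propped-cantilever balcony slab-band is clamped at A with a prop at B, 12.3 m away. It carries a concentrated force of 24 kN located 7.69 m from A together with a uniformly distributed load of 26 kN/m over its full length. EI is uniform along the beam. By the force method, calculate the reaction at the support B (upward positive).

R_B = 131.1 kN

Release the roller at B. Primary structure: cantilever fixed at A.
Deflection at B on the released cantilever, summing each load's contribution:
  point load 24 at a = 7.69: Pa²(3L − a)/(6EI) = 6909/EI
  UDL 26: wL⁴/(8EI) = 74388/EI
  δ_0 = 81298/EI
Tip deflection under a unit load at B: L³/(3EI) = 620.3/EI.
The prop prevents deflection at B: R_B = δ_0/δ_{BB} = 81298/620.3 = 131.1 kN.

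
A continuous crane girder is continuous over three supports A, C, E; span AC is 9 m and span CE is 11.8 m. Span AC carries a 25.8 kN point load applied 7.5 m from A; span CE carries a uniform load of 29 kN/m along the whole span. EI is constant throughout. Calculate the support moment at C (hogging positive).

M_C = 299.1 kN·m

Release continuity at C by inserting a hinge; the redundant is the internal moment M_C. The primary structure is two simply-supported spans AC and CE.
End slopes at the hinge C, treating each span as simply supported:
  span AC: point load 25.8 at a = 7.5: Pab(L + a)/(6LEI) = 88.69/EI
  span CE: UDL 29: wL³/(24EI) = 1985/EI
  relative rotation θ_0 = (88.69 + 1985)/EI = 2074/EI
A unit hogging moment at C produces rotation L₁/(3EI) + L₂/(3EI) = 6.933/EI.
Compatibility: M_C·(L₁+L₂)/(3EI) = θ_0, giving M_C = 299.1 kN·m (hogging).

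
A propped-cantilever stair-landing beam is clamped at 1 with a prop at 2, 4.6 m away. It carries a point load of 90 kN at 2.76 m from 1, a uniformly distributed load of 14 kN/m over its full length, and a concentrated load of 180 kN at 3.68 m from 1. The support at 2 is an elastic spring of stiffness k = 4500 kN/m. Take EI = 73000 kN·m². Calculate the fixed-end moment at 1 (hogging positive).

Take the reaction at 2 as the redundant and release it; the primary structure is a cantilever fixed at 1.
Primary-structure tip deflection at 2 by superposition:
  point load 90 at a = 2.76: Pa²(3L − a)/(6EI) = 1261/EI
  UDL 14: wL⁴/(8EI) = 783.6/EI
  point load 180 at a = 3.68: Pa²(3L − a)/(6EI) = 4111/EI
  δ_0 = 6157/EI
Flexibility coefficient — unit upward force at 2: δ_{22} = L³/(3EI) = 32.45/EI.
With EI = 73000 kN·m²: δ_0 = 0.084336 m and δ_{22} = 0.000444 m/kN.
Compatibility — the spring shortens by R_2/k under the reaction it provides: δ_0 − R_2·δ_{22} = R_2/k. With 1/k = 0.000222 m/kN, R_2 = δ_0 / (δ_{22} + 1/k) = 0.084336 / (0.000444 + 0.000222) = 126.5 kN.
Moment equilibrium about 1: M_1 = Σ(load moments about 1) − R_2·L = 1059 − 126.5×4.6 = 477 kN·m.

M_1 = 477 kN·m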